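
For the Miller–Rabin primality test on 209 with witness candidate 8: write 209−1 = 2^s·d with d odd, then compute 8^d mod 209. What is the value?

209 − 1 = 208 = 2^4 · 13, so d = 13.
8^1 ≡ 8 (mod 209)
8^2 ≡ 8^2 = 64 ≡ 64 (mod 209)
8^4 ≡ 64^2 = 4096 ≡ 125 (mod 209)
8^8 ≡ 125^2 = 15625 ≡ 159 (mod 209)
13 = 8 + 4 + 1 in binary powers of 2.
So 8^13 ≡ 159 · 125 · 8 ≡ 160 (mod 209).
Squaring chain: 160 → 102 → 163 → 26; never reaches −1, so base 8 is a Miller–Rabin witness that 209 is composite.

160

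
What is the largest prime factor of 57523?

57523 = 23 · 2501
2501 = 41 · 61
61 is prime.
So 57523 = 23 · 41 · 61; the largest prime factor is 61.

61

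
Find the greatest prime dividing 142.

142 = 2 · 71
71 is prime.
So 142 = 2 · 71; the largest prime factor is 71.

71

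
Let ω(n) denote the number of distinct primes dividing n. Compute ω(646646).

646646 = 2 · 323323
323323 = 7 · 46189
46189 = 11 · 4199
4199 = 13 · 323
323 = 17 · 19
646646 = 2 · 7 · 11 · 13 · 17 · 19, which has 6 distinct prime factors.

6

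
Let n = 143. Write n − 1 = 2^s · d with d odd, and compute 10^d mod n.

143 − 1 = 142 = 2^1 · 71, so d = 71.
10^1 ≡ 10 (mod 143)
10^2 ≡ 10^2 = 100 ≡ 100 (mod 143)
10^4 ≡ 100^2 = 10000 ≡ 133 (mod 143)
10^8 ≡ 133^2 = 17689 ≡ 100 (mod 143)
10^16 ≡ 100^2 = 10000 ≡ 133 (mod 143)
10^32 ≡ 133^2 = 17689 ≡ 100 (mod 143)
10^64 ≡ 100^2 = 10000 ≡ 133 (mod 143)
71 = 64 + 4 + 2 + 1 in binary powers of 2.
So 10^71 ≡ 133 · 133 · 100 · 10 ≡ 43 (mod 143).
Squaring chain: 43; never reaches −1, so base 10 is a Miller–Rabin witness that 143 is composite.

43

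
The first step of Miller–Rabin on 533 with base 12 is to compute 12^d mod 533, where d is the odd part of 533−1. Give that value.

533 − 1 = 532 = 2^2 · 133, so d = 133.
12^1 ≡ 12 (mod 533)
12^2 ≡ 12^2 = 144 ≡ 144 (mod 533)
12^4 ≡ 144^2 = 20736 ≡ 482 (mod 533)
12^8 ≡ 482^2 = 232324 ≡ 469 (mod 533)
12^16 ≡ 469^2 = 219961 ≡ 365 (mod 533)
12^32 ≡ 365^2 = 133225 ≡ 508 (mod 533)
12^64 ≡ 508^2 = 258064 ≡ 92 (mod 533)
12^128 ≡ 92^2 = 8464 ≡ 469 (mod 533)
133 = 128 + 4 + 1 in binary powers of 2.
So 12^133 ≡ 469 · 482 · 12 ≡ 259 (mod 533).
Squaring chain: 259 → 456; never reaches −1, so base 12 is a Miller–Rabin witness that 533 is composite.

259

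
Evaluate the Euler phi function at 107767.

Factor: 107767 = 11 · 97 · 101.
φ(107767) = (11−1) · (97−1) · (101−1) = 10 · 96 · 100 = 96000.

96000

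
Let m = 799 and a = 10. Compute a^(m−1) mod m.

212

10^1 ≡ 10 (mod 799)
10^2 ≡ 10^2 = 100 ≡ 100 (mod 799)
10^4 ≡ 100^2 = 10000 ≡ 412 (mod 799)
10^8 ≡ 412^2 = 169744 ≡ 356 (mod 799)
10^16 ≡ 356^2 = 126736 ≡ 494 (mod 799)
10^32 ≡ 494^2 = 244036 ≡ 341 (mod 799)
10^64 ≡ 341^2 = 116281 ≡ 426 (mod 799)
10^128 ≡ 426^2 = 181476 ≡ 103 (mod 799)
10^256 ≡ 103^2 = 10609 ≡ 222 (mod 799)
10^512 ≡ 222^2 = 49284 ≡ 545 (mod 799)
798 = 512 + 256 + 16 + 8 + 4 + 2 in binary powers of 2.
So 10^798 ≡ 545 · 222 · 494 · 356 · 412 · 100 ≡ 212 (mod 799).
Since 212 ≠ 1, base 10 is a Fermat witness: 799 is composite.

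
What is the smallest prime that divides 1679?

1679 is odd.
Digit sum 23, not divisible by 3.
Ends in 9: not divisible by 5.
7: 1679 = 7·239 + 6
11: 1679 = 11·152 + 7
13: 1679 = 13·129 + 2
17: 1679 = 17·98 + 13
19: 1679 = 19·88 + 7
23: 1679 = 23·73

23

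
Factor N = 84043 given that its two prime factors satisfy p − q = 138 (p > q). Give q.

229

Since p = q + 138, we have 84043 = q(q + 138), so q² + 138q − 84043 = 0.
Discriminant: 138² + 4·84043 = 19044 + 336172 = 355216; √355216 = 596.
q = (−138 + 596)/2 = 229, and p = q + 138 = 367.
Check: 229 · 367 = 84043.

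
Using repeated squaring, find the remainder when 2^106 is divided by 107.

2^1 ≡ 2 (mod 107)
2^2 ≡ 2^2 = 4 ≡ 4 (mod 107)
2^4 ≡ 4^2 = 16 ≡ 16 (mod 107)
2^8 ≡ 16^2 = 256 ≡ 42 (mod 107)
2^16 ≡ 42^2 = 1764 ≡ 52 (mod 107)
2^32 ≡ 52^2 = 2704 ≡ 29 (mod 107)
2^64 ≡ 29^2 = 841 ≡ 92 (mod 107)
106 = 64 + 32 + 8 + 2 in binary powers of 2.
So 2^106 ≡ 92 · 29 · 42 · 4 ≡ 1 (mod 107).
Since the result is 1, base 2 gives no evidence that 107 is composite.

1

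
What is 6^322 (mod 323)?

104

6^1 ≡ 6 (mod 323)
6^2 ≡ 6^2 = 36 ≡ 36 (mod 323)
6^4 ≡ 36^2 = 1296 ≡ 4 (mod 323)
6^8 ≡ 4^2 = 16 ≡ 16 (mod 323)
6^16 ≡ 16^2 = 256 ≡ 256 (mod 323)
6^32 ≡ 256^2 = 65536 ≡ 290 (mod 323)
6^64 ≡ 290^2 = 84100 ≡ 120 (mod 323)
6^128 ≡ 120^2 = 14400 ≡ 188 (mod 323)
6^256 ≡ 188^2 = 35344 ≡ 137 (mod 323)
322 = 256 + 64 + 2 in binary powers of 2.
So 6^322 ≡ 137 · 120 · 36 ≡ 104 (mod 323).
Since 104 ≠ 1, base 6 is a Fermat witness: 323 is composite.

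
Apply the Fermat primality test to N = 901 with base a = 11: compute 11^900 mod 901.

11^1 ≡ 11 (mod 901)
11^2 ≡ 11^2 = 121 ≡ 121 (mod 901)
11^4 ≡ 121^2 = 14641 ≡ 225 (mod 901)
11^8 ≡ 225^2 = 50625 ≡ 169 (mod 901)
11^16 ≡ 169^2 = 28561 ≡ 630 (mod 901)
11^32 ≡ 630^2 = 396900 ≡ 460 (mod 901)
11^64 ≡ 460^2 = 211600 ≡ 766 (mod 901)
11^128 ≡ 766^2 = 586756 ≡ 205 (mod 901)
11^256 ≡ 205^2 = 42025 ≡ 579 (mod 901)
11^512 ≡ 579^2 = 335241 ≡ 69 (mod 901)
900 = 512 + 256 + 128 + 4 in binary powers of 2.
So 11^900 ≡ 69 · 579 · 205 · 225 ≡ 259 (mod 901).
Since 259 ≠ 1, base 11 is a Fermat witness: 901 is composite.

259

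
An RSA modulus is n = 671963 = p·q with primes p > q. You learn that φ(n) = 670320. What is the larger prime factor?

φ(n) = (p−1)(q−1) = n − (p+q) + 1, so p + q = 671963 − 670320 + 1 = 1644.
p and q are the roots of t² − 1644t + 671963 = 0.
Discriminant: 1644² − 4·671963 = 2702736 − 2687852 = 14884; √14884 = 122.
q = (1644 − 122)/2 = 761, p = (1644 + 122)/2 = 883.
Check: 761 · 883 = 671963.

883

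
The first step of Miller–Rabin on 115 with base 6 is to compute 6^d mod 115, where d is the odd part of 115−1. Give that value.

115 − 1 = 114 = 2^1 · 57, so d = 57.
6^1 ≡ 6 (mod 115)
6^2 ≡ 6^2 = 36 ≡ 36 (mod 115)
6^4 ≡ 36^2 = 1296 ≡ 31 (mod 115)
6^8 ≡ 31^2 = 961 ≡ 41 (mod 115)
6^16 ≡ 41^2 = 1681 ≡ 71 (mod 115)
6^32 ≡ 71^2 = 5041 ≡ 96 (mod 115)
57 = 32 + 16 + 8 + 1 in binary powers of 2.
So 6^57 ≡ 96 · 71 · 41 · 6 ≡ 36 (mod 115).
Squaring chain: 36; never reaches −1, so base 6 is a Miller–Rabin witness that 115 is composite.

36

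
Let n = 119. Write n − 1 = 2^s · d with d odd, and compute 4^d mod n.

30

119 − 1 = 118 = 2^1 · 59, so d = 59.
4^1 ≡ 4 (mod 119)
4^2 ≡ 4^2 = 16 ≡ 16 (mod 119)
4^4 ≡ 16^2 = 256 ≡ 18 (mod 119)
4^8 ≡ 18^2 = 324 ≡ 86 (mod 119)
4^16 ≡ 86^2 = 7396 ≡ 18 (mod 119)
4^32 ≡ 18^2 = 324 ≡ 86 (mod 119)
59 = 32 + 16 + 8 + 2 + 1 in binary powers of 2.
So 4^59 ≡ 86 · 18 · 86 · 16 · 4 ≡ 30 (mod 119).
Squaring chain: 30; never reaches −1, so base 4 is a Miller–Rabin witness that 119 is composite.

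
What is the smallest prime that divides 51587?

79

51587 is odd.
Digit sum 26, not divisible by 3.
Ends in 7: not divisible by 5.
7: 51587 = 7·7369 + 4
11: 51587 = 11·4689 + 8
13: 51587 = 13·3968 + 3
17: 51587 = 17·3034 + 9
19: 51587 = 19·2715 + 2
23: 51587 = 23·2242 + 21
29: 51587 = 29·1778 + 25
31: 51587 = 31·1664 + 3
37: 51587 = 37·1394 + 9
41: 51587 = 41·1258 + 9
43: 51587 = 43·1199 + 30
47: 51587 = 47·1097 + 28
53: 51587 = 53·973 + 18
59: 51587 = 59·874 + 21
61: 51587 = 61·845 + 42
67: 51587 = 67·769 + 64
71: 51587 = 71·726 + 41
73: 51587 = 73·706 + 49
79: 51587 = 79·653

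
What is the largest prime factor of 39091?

97

39091 = 13 · 3007
3007 = 31 · 97
97 is prime.
So 39091 = 13 · 31 · 97; the largest prime factor is 97.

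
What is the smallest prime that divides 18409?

41

18409 is odd.
Digit sum 22, not divisible by 3.
Ends in 9: not divisible by 5.
7: 18409 = 7·2629 + 6
11: 18409 = 11·1673 + 6
13: 18409 = 13·1416 + 1
17: 18409 = 17·1082 + 15
19: 18409 = 19·968 + 17
23: 18409 = 23·800 + 9
29: 18409 = 29·634 + 23
31: 18409 = 31·593 + 26
37: 18409 = 37·497 + 20
41: 18409 = 41·449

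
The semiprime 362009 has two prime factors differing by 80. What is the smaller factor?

563

Since p = q + 80, we have 362009 = q(q + 80), so q² + 80q − 362009 = 0.
Discriminant: 80² + 4·362009 = 6400 + 1448036 = 1454436; √1454436 = 1206.
q = (−80 + 1206)/2 = 563, and p = q + 80 = 643.
Check: 563 · 643 = 362009.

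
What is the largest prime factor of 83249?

83

83249 = 17 · 4897
4897 = 59 · 83
83 is prime.
So 83249 = 17 · 59 · 83; the largest prime factor is 83.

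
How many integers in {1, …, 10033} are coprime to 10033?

Factor: 10033 = 79 · 127.
φ(10033) = (79−1) · (127−1) = 78 · 126 = 9828.

9828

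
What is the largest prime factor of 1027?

1027 = 13 · 79
79 is prime.
So 1027 = 13 · 79; the largest prime factor is 79.

79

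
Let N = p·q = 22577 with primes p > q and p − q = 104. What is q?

Since p = q + 104, we have 22577 = q(q + 104), so q² + 104q − 22577 = 0.
Discriminant: 104² + 4·22577 = 10816 + 90308 = 101124; √101124 = 318.
q = (−104 + 318)/2 = 107, and p = q + 104 = 211.
Check: 107 · 211 = 22577.

107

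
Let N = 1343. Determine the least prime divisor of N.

17

1343 is odd.
Digit sum 11, not divisible by 3.
Ends in 3: not divisible by 5.
7: 1343 = 7·191 + 6
11: 1343 = 11·122 + 1
13: 1343 = 13·103 + 4
17: 1343 = 17·79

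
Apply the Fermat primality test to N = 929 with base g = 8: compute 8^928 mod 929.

8^1 ≡ 8 (mod 929)
8^2 ≡ 8^2 = 64 ≡ 64 (mod 929)
8^4 ≡ 64^2 = 4096 ≡ 380 (mod 929)
8^8 ≡ 380^2 = 144400 ≡ 405 (mod 929)
8^16 ≡ 405^2 = 164025 ≡ 521 (mod 929)
8^32 ≡ 521^2 = 271441 ≡ 173 (mod 929)
8^64 ≡ 173^2 = 29929 ≡ 201 (mod 929)
8^128 ≡ 201^2 = 40401 ≡ 454 (mod 929)
8^256 ≡ 454^2 = 206116 ≡ 807 (mod 929)
8^512 ≡ 807^2 = 651249 ≡ 20 (mod 929)
928 = 512 + 256 + 128 + 32 in binary powers of 2.
So 8^928 ≡ 20 · 807 · 454 · 173 ≡ 1 (mod 929).
Since the result is 1, base 8 gives no evidence that 929 is composite.

1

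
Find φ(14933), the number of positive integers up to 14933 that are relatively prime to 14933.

Factor: 14933 = 109 · 137.
φ(14933) = (109−1) · (137−1) = 108 · 136 = 14688.

14688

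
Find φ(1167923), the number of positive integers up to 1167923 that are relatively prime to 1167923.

Factor: 1167923 = 43 · 157 · 173.
φ(1167923) = (43−1) · (157−1) · (173−1) = 42 · 156 · 172 = 1126944.

1126944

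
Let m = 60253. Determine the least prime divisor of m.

89

60253 is odd.
Digit sum 16, not divisible by 3.
Ends in 3: not divisible by 5.
7: 60253 = 7·8607 + 4
11: 60253 = 11·5477 + 6
13: 60253 = 13·4634 + 11
17: 60253 = 17·3544 + 5
19: 60253 = 19·3171 + 4
23: 60253 = 23·2619 + 16
29: 60253 = 29·2077 + 20
31: 60253 = 31·1943 + 20
37: 60253 = 37·1628 + 17
41: 60253 = 41·1469 + 24
43: 60253 = 43·1401 + 10
47: 60253 = 47·1281 + 46
53: 60253 = 53·1136 + 45
59: 60253 = 59·1021 + 14
61: 60253 = 61·987 + 46
67: 60253 = 67·899 + 20
71: 60253 = 71·848 + 45
73: 60253 = 73·825 + 28
79: 60253 = 79·762 + 55
83: 60253 = 83·725 + 78
89: 60253 = 89·677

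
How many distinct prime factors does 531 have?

531 = 3^2 · 59
531 = 3^2 · 59, which has 2 distinct prime factors.

2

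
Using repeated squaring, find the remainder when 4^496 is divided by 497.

4^1 ≡ 4 (mod 497)
4^2 ≡ 4^2 = 16 ≡ 16 (mod 497)
4^4 ≡ 16^2 = 256 ≡ 256 (mod 497)
4^8 ≡ 256^2 = 65536 ≡ 429 (mod 497)
4^16 ≡ 429^2 = 184041 ≡ 151 (mod 497)
4^32 ≡ 151^2 = 22801 ≡ 436 (mod 497)
4^64 ≡ 436^2 = 190096 ≡ 242 (mod 497)
4^128 ≡ 242^2 = 58564 ≡ 415 (mod 497)
4^256 ≡ 415^2 = 172225 ≡ 263 (mod 497)
496 = 256 + 128 + 64 + 32 + 16 in binary powers of 2.
So 4^496 ≡ 263 · 415 · 242 · 436 · 151 ≡ 333 (mod 497).
Since 333 ≠ 1, base 4 is a Fermat witness: 497 is composite.

333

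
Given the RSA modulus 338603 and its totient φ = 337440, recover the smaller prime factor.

φ(n) = (p−1)(q−1) = n − (p+q) + 1, so p + q = 338603 − 337440 + 1 = 1164.
p and q are the roots of t² − 1164t + 338603 = 0.
Discriminant: 1164² − 4·338603 = 1354896 − 1354412 = 484; √484 = 22.
q = (1164 − 22)/2 = 571, p = (1164 + 22)/2 = 593.
Check: 571 · 593 = 338603.

571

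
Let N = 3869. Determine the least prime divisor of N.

3869 is odd.
Digit sum 26, not divisible by 3.
Ends in 9: not divisible by 5.
7: 3869 = 7·552 + 5
11: 3869 = 11·351 + 8
13: 3869 = 13·297 + 8
17: 3869 = 17·227 + 10
19: 3869 = 19·203 + 12
23: 3869 = 23·168 + 5
29: 3869 = 29·133 + 12
31: 3869 = 31·124 + 25
37: 3869 = 37·104 + 21
41: 3869 = 41·94 + 15
43: 3869 = 43·89 + 42
47: 3869 = 47·82 + 15
53: 3869 = 53·73

53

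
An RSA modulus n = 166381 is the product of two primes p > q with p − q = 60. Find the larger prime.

439

Since p = q + 60, we have 166381 = q(q + 60), so q² + 60q − 166381 = 0.
Discriminant: 60² + 4·166381 = 3600 + 665524 = 669124; √669124 = 818.
q = (−60 + 818)/2 = 379, and p = q + 60 = 439.
Check: 379 · 439 = 166381.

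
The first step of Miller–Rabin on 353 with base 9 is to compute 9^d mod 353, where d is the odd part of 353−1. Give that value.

304

353 − 1 = 352 = 2^5 · 11, so d = 11.
9^1 ≡ 9 (mod 353)
9^2 ≡ 9^2 = 81 ≡ 81 (mod 353)
9^4 ≡ 81^2 = 6561 ≡ 207 (mod 353)
9^8 ≡ 207^2 = 42849 ≡ 136 (mod 353)
11 = 8 + 2 + 1 in binary powers of 2.
So 9^11 ≡ 136 · 81 · 9 ≡ 304 (mod 353).
Squaring chain: 304 → 283 → 311 → 352 → 1; reaches −1, so base 9 does not prove 353 composite.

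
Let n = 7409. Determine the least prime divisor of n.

31

7409 is odd.
Digit sum 20, not divisible by 3.
Ends in 9: not divisible by 5.
7: 7409 = 7·1058 + 3
11: 7409 = 11·673 + 6
13: 7409 = 13·569 + 12
17: 7409 = 17·435 + 14
19: 7409 = 19·389 + 18
23: 7409 = 23·322 + 3
29: 7409 = 29·255 + 14
31: 7409 = 31·239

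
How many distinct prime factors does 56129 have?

2

56129 = 37^2 · 41
56129 = 37^2 · 41, which has 2 distinct prime factors.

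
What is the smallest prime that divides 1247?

29

1247 is odd.
Digit sum 14, not divisible by 3.
Ends in 7: not divisible by 5.
7: 1247 = 7·178 + 1
11: 1247 = 11·113 + 4
13: 1247 = 13·95 + 12
17: 1247 = 17·73 + 6
19: 1247 = 19·65 + 12
23: 1247 = 23·54 + 5
29: 1247 = 29·43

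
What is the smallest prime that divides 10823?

79

10823 is odd.
Digit sum 14, not divisible by 3.
Ends in 3: not divisible by 5.
7: 10823 = 7·1546 + 1
11: 10823 = 11·983 + 10
13: 10823 = 13·832 + 7
17: 10823 = 17·636 + 11
19: 10823 = 19·569 + 12
23: 10823 = 23·470 + 13
29: 10823 = 29·373 + 6
31: 10823 = 31·349 + 4
37: 10823 = 37·292 + 19
41: 10823 = 41·263 + 40
43: 10823 = 43·251 + 30
47: 10823 = 47·230 + 13
53: 10823 = 53·204 + 11
59: 10823 = 59·183 + 26
61: 10823 = 61·177 + 26
67: 10823 = 67·161 + 36
71: 10823 = 71·152 + 31
73: 10823 = 73·148 + 19
79: 10823 = 79·137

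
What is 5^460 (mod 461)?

1

5^1 ≡ 5 (mod 461)
5^2 ≡ 5^2 = 25 ≡ 25 (mod 461)
5^4 ≡ 25^2 = 625 ≡ 164 (mod 461)
5^8 ≡ 164^2 = 26896 ≡ 158 (mod 461)
5^16 ≡ 158^2 = 24964 ≡ 70 (mod 461)
5^32 ≡ 70^2 = 4900 ≡ 290 (mod 461)
5^64 ≡ 290^2 = 84100 ≡ 198 (mod 461)
5^128 ≡ 198^2 = 39204 ≡ 19 (mod 461)
5^256 ≡ 19^2 = 361 ≡ 361 (mod 461)
460 = 256 + 128 + 64 + 8 + 4 in binary powers of 2.
So 5^460 ≡ 361 · 19 · 198 · 158 · 164 ≡ 1 (mod 461).
Since the result is 1, base 5 gives no evidence that 461 is composite.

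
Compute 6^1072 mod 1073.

371

6^1 ≡ 6 (mod 1073)
6^2 ≡ 6^2 = 36 ≡ 36 (mod 1073)
6^4 ≡ 36^2 = 1296 ≡ 223 (mod 1073)
6^8 ≡ 223^2 = 49729 ≡ 371 (mod 1073)
6^16 ≡ 371^2 = 137641 ≡ 297 (mod 1073)
6^32 ≡ 297^2 = 88209 ≡ 223 (mod 1073)
6^64 ≡ 223^2 = 49729 ≡ 371 (mod 1073)
6^128 ≡ 371^2 = 137641 ≡ 297 (mod 1073)
6^256 ≡ 297^2 = 88209 ≡ 223 (mod 1073)
6^512 ≡ 223^2 = 49729 ≡ 371 (mod 1073)
6^1024 ≡ 371^2 = 137641 ≡ 297 (mod 1073)
1072 = 1024 + 32 + 16 in binary powers of 2.
So 6^1072 ≡ 297 · 223 · 297 ≡ 371 (mod 1073).
Since 371 ≠ 1, base 6 is a Fermat witness: 1073 is composite.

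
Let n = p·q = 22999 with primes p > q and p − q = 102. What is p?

Since p = q + 102, we have 22999 = q(q + 102), so q² + 102q − 22999 = 0.
Discriminant: 102² + 4·22999 = 10404 + 91996 = 102400; √102400 = 320.
q = (−102 + 320)/2 = 109, and p = q + 102 = 211.
Check: 109 · 211 = 22999.

211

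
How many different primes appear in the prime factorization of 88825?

88825 = 5^2 · 3553
3553 = 11 · 323
323 = 17 · 19
88825 = 5^2 · 11 · 17 · 19, which has 4 distinct prime factors.

4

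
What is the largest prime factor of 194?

97

194 = 2 · 97
97 is prime.
So 194 = 2 · 97; the largest prime factor is 97.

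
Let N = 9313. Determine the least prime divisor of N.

9313 is odd.
Digit sum 16, not divisible by 3.
Ends in 3: not divisible by 5.
7: 9313 = 7·1330 + 3
11: 9313 = 11·846 + 7
13: 9313 = 13·716 + 5
17: 9313 = 17·547 + 14
19: 9313 = 19·490 + 3
23: 9313 = 23·404 + 21
29: 9313 = 29·321 + 4
31: 9313 = 31·300 + 13
37: 9313 = 37·251 + 26
41: 9313 = 41·227 + 6
43: 9313 = 43·216 + 25
47: 9313 = 47·198 + 7
53: 9313 = 53·175 + 38
59: 9313 = 59·157 + 50
61: 9313 = 61·152 + 41
67: 9313 = 67·139

67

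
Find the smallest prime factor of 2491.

2491 is odd.
Digit sum 16, not divisible by 3.
Ends in 1: not divisible by 5.
7: 2491 = 7·355 + 6
11: 2491 = 11·226 + 5
13: 2491 = 13·191 + 8
17: 2491 = 17·146 + 9
19: 2491 = 19·131 + 2
23: 2491 = 23·108 + 7
29: 2491 = 29·85 + 26
31: 2491 = 31·80 + 11
37: 2491 = 37·67 + 12
41: 2491 = 41·60 + 31
43: 2491 = 43·57 + 40
47: 2491 = 47·53

47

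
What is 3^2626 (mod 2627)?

3^1 ≡ 3 (mod 2627)
3^2 ≡ 3^2 = 9 ≡ 9 (mod 2627)
3^4 ≡ 9^2 = 81 ≡ 81 (mod 2627)
3^8 ≡ 81^2 = 6561 ≡ 1307 (mod 2627)
3^16 ≡ 1307^2 = 1708249 ≡ 699 (mod 2627)
3^32 ≡ 699^2 = 488601 ≡ 2606 (mod 2627)
3^64 ≡ 2606^2 = 6791236 ≡ 441 (mod 2627)
3^128 ≡ 441^2 = 194481 ≡ 83 (mod 2627)
3^256 ≡ 83^2 = 6889 ≡ 1635 (mod 2627)
3^512 ≡ 1635^2 = 2673225 ≡ 1566 (mod 2627)
3^1024 ≡ 1566^2 = 2452356 ≡ 1365 (mod 2627)
3^2048 ≡ 1365^2 = 1863225 ≡ 682 (mod 2627)
2626 = 2048 + 512 + 64 + 2 in binary powers of 2.
So 3^2626 ≡ 682 · 1566 · 441 · 9 ≡ 1920 (mod 2627).
Since 1920 ≠ 1, base 3 is a Fermat witness: 2627 is composite.

1920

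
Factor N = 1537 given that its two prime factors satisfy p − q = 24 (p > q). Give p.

53

Since p = q + 24, we have 1537 = q(q + 24), so q² + 24q − 1537 = 0.
Discriminant: 24² + 4·1537 = 576 + 6148 = 6724; √6724 = 82.
q = (−24 + 82)/2 = 29, and p = q + 24 = 53.
Check: 29 · 53 = 1537.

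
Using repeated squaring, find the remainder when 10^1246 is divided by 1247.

10^1 ≡ 10 (mod 1247)
10^2 ≡ 10^2 = 100 ≡ 100 (mod 1247)
10^4 ≡ 100^2 = 10000 ≡ 24 (mod 1247)
10^8 ≡ 24^2 = 576 ≡ 576 (mod 1247)
10^16 ≡ 576^2 = 331776 ≡ 74 (mod 1247)
10^32 ≡ 74^2 = 5476 ≡ 488 (mod 1247)
10^64 ≡ 488^2 = 238144 ≡ 1214 (mod 1247)
10^128 ≡ 1214^2 = 1473796 ≡ 1089 (mod 1247)
10^256 ≡ 1089^2 = 1185921 ≡ 24 (mod 1247)
10^512 ≡ 24^2 = 576 ≡ 576 (mod 1247)
10^1024 ≡ 576^2 = 331776 ≡ 74 (mod 1247)
1246 = 1024 + 128 + 64 + 16 + 8 + 4 + 2 in binary powers of 2.
So 10^1246 ≡ 74 · 1089 · 1214 · 74 · 576 · 24 · 100 ≡ 608 (mod 1247).
Since 608 ≠ 1, base 10 is a Fermat witness: 1247 is composite.

608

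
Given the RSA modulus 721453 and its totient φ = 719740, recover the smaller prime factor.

743

φ(n) = (p−1)(q−1) = n − (p+q) + 1, so p + q = 721453 − 719740 + 1 = 1714.
p and q are the roots of t² − 1714t + 721453 = 0.
Discriminant: 1714² − 4·721453 = 2937796 − 2885812 = 51984; √51984 = 228.
q = (1714 − 228)/2 = 743, p = (1714 + 228)/2 = 971.
Check: 743 · 971 = 721453.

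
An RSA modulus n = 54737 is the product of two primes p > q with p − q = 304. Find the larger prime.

Since p = q + 304, we have 54737 = q(q + 304), so q² + 304q − 54737 = 0.
Discriminant: 304² + 4·54737 = 92416 + 218948 = 311364; √311364 = 558.
q = (−304 + 558)/2 = 127, and p = q + 304 = 431.
Check: 127 · 431 = 54737.

431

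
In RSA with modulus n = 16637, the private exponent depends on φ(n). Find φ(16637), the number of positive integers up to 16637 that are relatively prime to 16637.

Factor: 16637 = 127 · 131.
φ(16637) = (127−1) · (131−1) = 126 · 130 = 16380.

16380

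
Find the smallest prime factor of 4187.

53

4187 is odd.
Digit sum 20, not divisible by 3.
Ends in 7: not divisible by 5.
7: 4187 = 7·598 + 1
11: 4187 = 11·380 + 7
13: 4187 = 13·322 + 1
17: 4187 = 17·246 + 5
19: 4187 = 19·220 + 7
23: 4187 = 23·182 + 1
29: 4187 = 29·144 + 11
31: 4187 = 31·135 + 2
37: 4187 = 37·113 + 6
41: 4187 = 41·102 + 5
43: 4187 = 43·97 + 16
47: 4187 = 47·89 + 4
53: 4187 = 53·79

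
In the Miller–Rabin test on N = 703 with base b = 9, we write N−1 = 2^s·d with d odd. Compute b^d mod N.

1

703 − 1 = 702 = 2^1 · 351, so d = 351.
9^1 ≡ 9 (mod 703)
9^2 ≡ 9^2 = 81 ≡ 81 (mod 703)
9^4 ≡ 81^2 = 6561 ≡ 234 (mod 703)
9^8 ≡ 234^2 = 54756 ≡ 625 (mod 703)
9^16 ≡ 625^2 = 390625 ≡ 460 (mod 703)
9^32 ≡ 460^2 = 211600 ≡ 700 (mod 703)
9^64 ≡ 700^2 = 490000 ≡ 9 (mod 703)
9^128 ≡ 9^2 = 81 ≡ 81 (mod 703)
9^256 ≡ 81^2 = 6561 ≡ 234 (mod 703)
351 = 256 + 64 + 16 + 8 + 4 + 2 + 1 in binary powers of 2.
So 9^351 ≡ 234 · 9 · 460 · 625 · 234 · 81 · 9 ≡ 1 (mod 703).
Since 9^d ≡ 1 (mod 703), base 9 does not prove 703 composite.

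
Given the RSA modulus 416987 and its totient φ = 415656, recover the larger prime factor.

φ(n) = (p−1)(q−1) = n − (p+q) + 1, so p + q = 416987 − 415656 + 1 = 1332.
p and q are the roots of t² − 1332t + 416987 = 0.
Discriminant: 1332² − 4·416987 = 1774224 − 1667948 = 106276; √106276 = 326.
q = (1332 − 326)/2 = 503, p = (1332 + 326)/2 = 829.
Check: 503 · 829 = 416987.

829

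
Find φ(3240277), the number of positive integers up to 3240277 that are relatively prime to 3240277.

3172608

Factor: 3240277 = 103 · 163 · 193.
φ(3240277) = (103−1) · (163−1) · (193−1) = 102 · 162 · 192 = 3172608.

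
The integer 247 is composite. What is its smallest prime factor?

247 is odd.
Digit sum 13, not divisible by 3.
Ends in 7: not divisible by 5.
7: 247 = 7·35 + 2
11: 247 = 11·22 + 5
13: 247 = 13·19

13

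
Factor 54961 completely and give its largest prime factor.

61

54961 = 17 · 3233
3233 = 53 · 61
61 is prime.
So 54961 = 17 · 53 · 61; the largest prime factor is 61.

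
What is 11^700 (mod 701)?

11^1 ≡ 11 (mod 701)
11^2 ≡ 11^2 = 121 ≡ 121 (mod 701)
11^4 ≡ 121^2 = 14641 ≡ 621 (mod 701)
11^8 ≡ 621^2 = 385641 ≡ 91 (mod 701)
11^16 ≡ 91^2 = 8281 ≡ 570 (mod 701)
11^32 ≡ 570^2 = 324900 ≡ 337 (mod 701)
11^64 ≡ 337^2 = 113569 ≡ 7 (mod 701)
11^128 ≡ 7^2 = 49 ≡ 49 (mod 701)
11^256 ≡ 49^2 = 2401 ≡ 298 (mod 701)
11^512 ≡ 298^2 = 88804 ≡ 478 (mod 701)
700 = 512 + 128 + 32 + 16 + 8 + 4 in binary powers of 2.
So 11^700 ≡ 478 · 49 · 337 · 570 · 91 · 621 ≡ 1 (mod 701).
Since the result is 1, base 11 gives no evidence that 701 is composite.

1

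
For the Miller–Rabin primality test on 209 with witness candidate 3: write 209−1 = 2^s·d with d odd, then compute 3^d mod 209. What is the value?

209 − 1 = 208 = 2^4 · 13, so d = 13.
3^1 ≡ 3 (mod 209)
3^2 ≡ 3^2 = 9 ≡ 9 (mod 209)
3^4 ≡ 9^2 = 81 ≡ 81 (mod 209)
3^8 ≡ 81^2 = 6561 ≡ 82 (mod 209)
13 = 8 + 4 + 1 in binary powers of 2.
So 3^13 ≡ 82 · 81 · 3 ≡ 71 (mod 209).
Squaring chain: 71 → 25 → 207 → 4; never reaches −1, so base 3 is a Miller–Rabin witness that 209 is composite.

71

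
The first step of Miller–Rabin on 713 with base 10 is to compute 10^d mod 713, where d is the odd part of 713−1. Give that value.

493

713 − 1 = 712 = 2^3 · 89, so d = 89.
10^1 ≡ 10 (mod 713)
10^2 ≡ 10^2 = 100 ≡ 100 (mod 713)
10^4 ≡ 100^2 = 10000 ≡ 18 (mod 713)
10^8 ≡ 18^2 = 324 ≡ 324 (mod 713)
10^16 ≡ 324^2 = 104976 ≡ 165 (mod 713)
10^32 ≡ 165^2 = 27225 ≡ 131 (mod 713)
10^64 ≡ 131^2 = 17161 ≡ 49 (mod 713)
89 = 64 + 16 + 8 + 1 in binary powers of 2.
So 10^89 ≡ 49 · 165 · 324 · 10 ≡ 493 (mod 713).
Squaring chain: 493 → 629 → 639; never reaches −1, so base 10 is a Miller–Rabin witness that 713 is composite.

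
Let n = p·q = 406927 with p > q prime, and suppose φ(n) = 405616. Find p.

809

φ(n) = (p−1)(q−1) = n − (p+q) + 1, so p + q = 406927 − 405616 + 1 = 1312.
p and q are the roots of t² − 1312t + 406927 = 0.
Discriminant: 1312² − 4·406927 = 1721344 − 1627708 = 93636; √93636 = 306.
q = (1312 − 306)/2 = 503, p = (1312 + 306)/2 = 809.
Check: 503 · 809 = 406927.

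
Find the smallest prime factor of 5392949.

61

5392949 is odd.
Digit sum 41, not divisible by 3.
Ends in 9: not divisible by 5.
7: 5392949 = 7·770421 + 2
11: 5392949 = 11·490268 + 1
13: 5392949 = 13·414842 + 3
17: 5392949 = 17·317232 + 5
19: 5392949 = 19·283839 + 8
23: 5392949 = 23·234476 + 1
29: 5392949 = 29·185963 + 22
31: 5392949 = 31·173966 + 3
37: 5392949 = 37·145755 + 14
41: 5392949 = 41·131535 + 14
43: 5392949 = 43·125417 + 18
47: 5392949 = 47·114743 + 28
53: 5392949 = 53·101753 + 40
59: 5392949 = 59·91405 + 54
61: 5392949 = 61·88409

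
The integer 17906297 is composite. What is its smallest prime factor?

97

17906297 is odd.
Digit sum 41, not divisible by 3.
Ends in 7: not divisible by 5.
7: 17906297 = 7·2558042 + 3
11: 17906297 = 11·1627845 + 2
13: 17906297 = 13·1377407 + 6
17: 17906297 = 17·1053311 + 10
19: 17906297 = 19·942436 + 13
23: 17906297 = 23·778534 + 15
29: 17906297 = 29·617458 + 15
31: 17906297 = 31·577622 + 15
37: 17906297 = 37·483953 + 36
41: 17906297 = 41·436738 + 39
43: 17906297 = 43·416425 + 22
47: 17906297 = 47·380985 + 2
53: 17906297 = 53·337854 + 35
59: 17906297 = 59·303496 + 33
61: 17906297 = 61·293545 + 52
67: 17906297 = 67·267258 + 11
71: 17906297 = 71·252201 + 26
73: 17906297 = 73·245291 + 54
79: 17906297 = 79·226661 + 78
83: 17906297 = 83·215738 + 43
89: 17906297 = 89·201194 + 31
97: 17906297 = 97·184601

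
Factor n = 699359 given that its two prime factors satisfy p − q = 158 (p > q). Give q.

Since p = q + 158, we have 699359 = q(q + 158), so q² + 158q − 699359 = 0.
Discriminant: 158² + 4·699359 = 24964 + 2797436 = 2822400; √2822400 = 1680.
q = (−158 + 1680)/2 = 761, and p = q + 158 = 919.
Check: 761 · 919 = 699359.

761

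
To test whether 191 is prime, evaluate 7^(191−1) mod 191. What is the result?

7^1 ≡ 7 (mod 191)
7^2 ≡ 7^2 = 49 ≡ 49 (mod 191)
7^4 ≡ 49^2 = 2401 ≡ 109 (mod 191)
7^8 ≡ 109^2 = 11881 ≡ 39 (mod 191)
7^16 ≡ 39^2 = 1521 ≡ 184 (mod 191)
7^32 ≡ 184^2 = 33856 ≡ 49 (mod 191)
7^64 ≡ 49^2 = 2401 ≡ 109 (mod 191)
7^128 ≡ 109^2 = 11881 ≡ 39 (mod 191)
190 = 128 + 32 + 16 + 8 + 4 + 2 in binary powers of 2.
So 7^190 ≡ 39 · 49 · 184 · 39 · 109 · 49 ≡ 1 (mod 191).
Since the result is 1, base 7 gives no evidence that 191 is composite.

1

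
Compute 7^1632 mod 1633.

1458

7^1 ≡ 7 (mod 1633)
7^2 ≡ 7^2 = 49 ≡ 49 (mod 1633)
7^4 ≡ 49^2 = 2401 ≡ 768 (mod 1633)
7^8 ≡ 768^2 = 589824 ≡ 311 (mod 1633)
7^16 ≡ 311^2 = 96721 ≡ 374 (mod 1633)
7^32 ≡ 374^2 = 139876 ≡ 1071 (mod 1633)
7^64 ≡ 1071^2 = 1147041 ≡ 675 (mod 1633)
7^128 ≡ 675^2 = 455625 ≡ 18 (mod 1633)
7^256 ≡ 18^2 = 324 ≡ 324 (mod 1633)
7^512 ≡ 324^2 = 104976 ≡ 464 (mod 1633)
7^1024 ≡ 464^2 = 215296 ≡ 1373 (mod 1633)
1632 = 1024 + 512 + 64 + 32 in binary powers of 2.
So 7^1632 ≡ 1373 · 464 · 675 · 1071 ≡ 1458 (mod 1633).
Since 1458 ≠ 1, base 7 is a Fermat witness: 1633 is composite.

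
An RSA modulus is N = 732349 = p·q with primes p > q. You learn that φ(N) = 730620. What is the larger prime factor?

φ(n) = (p−1)(q−1) = n − (p+q) + 1, so p + q = 732349 − 730620 + 1 = 1730.
p and q are the roots of t² − 1730t + 732349 = 0.
Discriminant: 1730² − 4·732349 = 2992900 − 2929396 = 63504; √63504 = 252.
q = (1730 − 252)/2 = 739, p = (1730 + 252)/2 = 991.
Check: 739 · 991 = 732349.

991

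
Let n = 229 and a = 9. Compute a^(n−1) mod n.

9^1 ≡ 9 (mod 229)
9^2 ≡ 9^2 = 81 ≡ 81 (mod 229)
9^4 ≡ 81^2 = 6561 ≡ 149 (mod 229)
9^8 ≡ 149^2 = 22201 ≡ 217 (mod 229)
9^16 ≡ 217^2 = 47089 ≡ 144 (mod 229)
9^32 ≡ 144^2 = 20736 ≡ 126 (mod 229)
9^64 ≡ 126^2 = 15876 ≡ 75 (mod 229)
9^128 ≡ 75^2 = 5625 ≡ 129 (mod 229)
228 = 128 + 64 + 32 + 4 in binary powers of 2.
So 9^228 ≡ 129 · 75 · 126 · 149 ≡ 1 (mod 229).
Since the result is 1, base 9 gives no evidence that 229 is composite.

1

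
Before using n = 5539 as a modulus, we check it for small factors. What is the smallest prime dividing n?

5539 is odd.
Digit sum 22, not divisible by 3.
Ends in 9: not divisible by 5.
7: 5539 = 7·791 + 2
11: 5539 = 11·503 + 6
13: 5539 = 13·426 + 1
17: 5539 = 17·325 + 14
19: 5539 = 19·291 + 10
23: 5539 = 23·240 + 19
29: 5539 = 29·191

29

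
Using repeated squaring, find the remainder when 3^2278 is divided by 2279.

3^1 ≡ 3 (mod 2279)
3^2 ≡ 3^2 = 9 ≡ 9 (mod 2279)
3^4 ≡ 9^2 = 81 ≡ 81 (mod 2279)
3^8 ≡ 81^2 = 6561 ≡ 2003 (mod 2279)
3^16 ≡ 2003^2 = 4012009 ≡ 969 (mod 2279)
3^32 ≡ 969^2 = 938961 ≡ 13 (mod 2279)
3^64 ≡ 13^2 = 169 ≡ 169 (mod 2279)
3^128 ≡ 169^2 = 28561 ≡ 1213 (mod 2279)
3^256 ≡ 1213^2 = 1471369 ≡ 1414 (mod 2279)
3^512 ≡ 1414^2 = 1999396 ≡ 713 (mod 2279)
3^1024 ≡ 713^2 = 508369 ≡ 152 (mod 2279)
3^2048 ≡ 152^2 = 23104 ≡ 314 (mod 2279)
2278 = 2048 + 128 + 64 + 32 + 4 + 2 in binary powers of 2.
So 3^2278 ≡ 314 · 1213 · 169 · 13 · 81 · 9 ≡ 1257 (mod 2279).
Since 1257 ≠ 1, base 3 is a Fermat witness: 2279 is composite.

1257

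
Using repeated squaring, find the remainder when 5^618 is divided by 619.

1

5^1 ≡ 5 (mod 619)
5^2 ≡ 5^2 = 25 ≡ 25 (mod 619)
5^4 ≡ 25^2 = 625 ≡ 6 (mod 619)
5^8 ≡ 6^2 = 36 ≡ 36 (mod 619)
5^16 ≡ 36^2 = 1296 ≡ 58 (mod 619)
5^32 ≡ 58^2 = 3364 ≡ 269 (mod 619)
5^64 ≡ 269^2 = 72361 ≡ 557 (mod 619)
5^128 ≡ 557^2 = 310249 ≡ 130 (mod 619)
5^256 ≡ 130^2 = 16900 ≡ 187 (mod 619)
5^512 ≡ 187^2 = 34969 ≡ 305 (mod 619)
618 = 512 + 64 + 32 + 8 + 2 in binary powers of 2.
So 5^618 ≡ 305 · 557 · 269 · 36 · 25 ≡ 1 (mod 619).
Since the result is 1, base 5 gives no evidence that 619 is composite.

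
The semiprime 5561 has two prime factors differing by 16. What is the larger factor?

Since p = q + 16, we have 5561 = q(q + 16), so q² + 16q − 5561 = 0.
Discriminant: 16² + 4·5561 = 256 + 22244 = 22500; √22500 = 150.
q = (−16 + 150)/2 = 67, and p = q + 16 = 83.
Check: 67 · 83 = 5561.

83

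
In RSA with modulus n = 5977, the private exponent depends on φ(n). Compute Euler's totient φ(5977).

Factor: 5977 = 43 · 139.
φ(5977) = (43−1) · (139−1) = 42 · 138 = 5796.

5796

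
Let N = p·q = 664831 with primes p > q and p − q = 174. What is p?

907

Since p = q + 174, we have 664831 = q(q + 174), so q² + 174q − 664831 = 0.
Discriminant: 174² + 4·664831 = 30276 + 2659324 = 2689600; √2689600 = 1640.
q = (−174 + 1640)/2 = 733, and p = q + 174 = 907.
Check: 733 · 907 = 664831.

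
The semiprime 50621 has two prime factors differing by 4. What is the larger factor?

227

Since p = q + 4, we have 50621 = q(q + 4), so q² + 4q − 50621 = 0.
Discriminant: 4² + 4·50621 = 16 + 202484 = 202500; √202500 = 450.
q = (−4 + 450)/2 = 223, and p = q + 4 = 227.
Check: 223 · 227 = 50621.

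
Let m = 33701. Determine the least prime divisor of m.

67

33701 is odd.
Digit sum 14, not divisible by 3.
Ends in 1: not divisible by 5.
7: 33701 = 7·4814 + 3
11: 33701 = 11·3063 + 8
13: 33701 = 13·2592 + 5
17: 33701 = 17·1982 + 7
19: 33701 = 19·1773 + 14
23: 33701 = 23·1465 + 6
29: 33701 = 29·1162 + 3
31: 33701 = 31·1087 + 4
37: 33701 = 37·910 + 31
41: 33701 = 41·821 + 40
43: 33701 = 43·783 + 32
47: 33701 = 47·717 + 2
53: 33701 = 53·635 + 46
59: 33701 = 59·571 + 12
61: 33701 = 61·552 + 29
67: 33701 = 67·503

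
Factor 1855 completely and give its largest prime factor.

1855 = 5 · 371
371 = 7 · 53
53 is prime.
So 1855 = 5 · 7 · 53; the largest prime factor is 53.

53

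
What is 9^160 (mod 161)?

72

9^1 ≡ 9 (mod 161)
9^2 ≡ 9^2 = 81 ≡ 81 (mod 161)
9^4 ≡ 81^2 = 6561 ≡ 121 (mod 161)
9^8 ≡ 121^2 = 14641 ≡ 151 (mod 161)
9^16 ≡ 151^2 = 22801 ≡ 100 (mod 161)
9^32 ≡ 100^2 = 10000 ≡ 18 (mod 161)
9^64 ≡ 18^2 = 324 ≡ 2 (mod 161)
9^128 ≡ 2^2 = 4 ≡ 4 (mod 161)
160 = 128 + 32 in binary powers of 2.
So 9^160 ≡ 4 · 18 ≡ 72 (mod 161).
Since 72 ≠ 1, base 9 is a Fermat witness: 161 is composite.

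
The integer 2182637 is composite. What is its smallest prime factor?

2182637 is odd.
Digit sum 29, not divisible by 3.
Ends in 7: not divisible by 5.
7: 2182637 = 7·311805 + 2
11: 2182637 = 11·198421 + 6
13: 2182637 = 13·167895 + 2
17: 2182637 = 17·128390 + 7
19: 2182637 = 19·114875 + 12
23: 2182637 = 23·94897 + 6
29: 2182637 = 29·75263 + 10
31: 2182637 = 31·70407 + 20
37: 2182637 = 37·58990 + 7
41: 2182637 = 41·53235 + 2
43: 2182637 = 43·50759

43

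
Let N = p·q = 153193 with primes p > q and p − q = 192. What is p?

Since p = q + 192, we have 153193 = q(q + 192), so q² + 192q − 153193 = 0.
Discriminant: 192² + 4·153193 = 36864 + 612772 = 649636; √649636 = 806.
q = (−192 + 806)/2 = 307, and p = q + 192 = 499.
Check: 307 · 499 = 153193.

499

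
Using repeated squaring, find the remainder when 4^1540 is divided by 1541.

4^1 ≡ 4 (mod 1541)
4^2 ≡ 4^2 = 16 ≡ 16 (mod 1541)
4^4 ≡ 16^2 = 256 ≡ 256 (mod 1541)
4^8 ≡ 256^2 = 65536 ≡ 814 (mod 1541)
4^16 ≡ 814^2 = 662596 ≡ 1507 (mod 1541)
4^32 ≡ 1507^2 = 2271049 ≡ 1156 (mod 1541)
4^64 ≡ 1156^2 = 1336336 ≡ 289 (mod 1541)
4^128 ≡ 289^2 = 83521 ≡ 307 (mod 1541)
4^256 ≡ 307^2 = 94249 ≡ 248 (mod 1541)
4^512 ≡ 248^2 = 61504 ≡ 1405 (mod 1541)
4^1024 ≡ 1405^2 = 1974025 ≡ 4 (mod 1541)
1540 = 1024 + 512 + 4 in binary powers of 2.
So 4^1540 ≡ 4 · 1405 · 256 ≡ 967 (mod 1541).
Since 967 ≠ 1, base 4 is a Fermat witness: 1541 is composite.

967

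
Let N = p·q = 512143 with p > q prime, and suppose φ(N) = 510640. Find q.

521

φ(n) = (p−1)(q−1) = n − (p+q) + 1, so p + q = 512143 − 510640 + 1 = 1504.
p and q are the roots of t² − 1504t + 512143 = 0.
Discriminant: 1504² − 4·512143 = 2262016 − 2048572 = 213444; √213444 = 462.
q = (1504 − 462)/2 = 521, p = (1504 + 462)/2 = 983.
Check: 521 · 983 = 512143.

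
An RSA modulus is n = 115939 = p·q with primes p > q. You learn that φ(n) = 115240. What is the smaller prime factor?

φ(n) = (p−1)(q−1) = n − (p+q) + 1, so p + q = 115939 − 115240 + 1 = 700.
p and q are the roots of t² − 700t + 115939 = 0.
Discriminant: 700² − 4·115939 = 490000 − 463756 = 26244; √26244 = 162.
q = (700 − 162)/2 = 269, p = (700 + 162)/2 = 431.
Check: 269 · 431 = 115939.

269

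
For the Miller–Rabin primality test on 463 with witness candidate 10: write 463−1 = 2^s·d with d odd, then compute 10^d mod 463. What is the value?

463 − 1 = 462 = 2^1 · 231, so d = 231.
10^1 ≡ 10 (mod 463)
10^2 ≡ 10^2 = 100 ≡ 100 (mod 463)
10^4 ≡ 100^2 = 10000 ≡ 277 (mod 463)
10^8 ≡ 277^2 = 76729 ≡ 334 (mod 463)
10^16 ≡ 334^2 = 111556 ≡ 436 (mod 463)
10^32 ≡ 436^2 = 190096 ≡ 266 (mod 463)
10^64 ≡ 266^2 = 70756 ≡ 380 (mod 463)
10^128 ≡ 380^2 = 144400 ≡ 407 (mod 463)
231 = 128 + 64 + 32 + 4 + 2 + 1 in binary powers of 2.
So 10^231 ≡ 407 · 380 · 266 · 277 · 100 · 10 ≡ 462 (mod 463).
Since 10^d ≡ 462 (mod 463), base 10 does not prove 463 composite.

462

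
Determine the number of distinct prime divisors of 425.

425 = 5^2 · 17
425 = 5^2 · 17, which has 2 distinct prime factors.

2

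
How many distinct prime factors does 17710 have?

17710 = 2 · 8855
8855 = 5 · 1771
1771 = 7 · 253
253 = 11 · 23
17710 = 2 · 5 · 7 · 11 · 23, which has 5 distinct prime factors.

5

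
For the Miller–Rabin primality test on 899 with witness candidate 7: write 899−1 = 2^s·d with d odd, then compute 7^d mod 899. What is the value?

877

899 − 1 = 898 = 2^1 · 449, so d = 449.
7^1 ≡ 7 (mod 899)
7^2 ≡ 7^2 = 49 ≡ 49 (mod 899)
7^4 ≡ 49^2 = 2401 ≡ 603 (mod 899)
7^8 ≡ 603^2 = 363609 ≡ 413 (mod 899)
7^16 ≡ 413^2 = 170569 ≡ 658 (mod 899)
7^32 ≡ 658^2 = 432964 ≡ 545 (mod 899)
7^64 ≡ 545^2 = 297025 ≡ 355 (mod 899)
7^128 ≡ 355^2 = 126025 ≡ 165 (mod 899)
7^256 ≡ 165^2 = 27225 ≡ 255 (mod 899)
449 = 256 + 128 + 64 + 1 in binary powers of 2.
So 7^449 ≡ 255 · 165 · 355 · 7 ≡ 877 (mod 899).
Squaring chain: 877; never reaches −1, so base 7 is a Miller–Rabin witness that 899 is composite.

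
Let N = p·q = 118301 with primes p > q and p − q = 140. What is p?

Since p = q + 140, we have 118301 = q(q + 140), so q² + 140q − 118301 = 0.
Discriminant: 140² + 4·118301 = 19600 + 473204 = 492804; √492804 = 702.
q = (−140 + 702)/2 = 281, and p = q + 140 = 421.
Check: 281 · 421 = 118301.

421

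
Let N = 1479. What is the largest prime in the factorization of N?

29

1479 = 3 · 493
493 = 17 · 29
29 is prime.
So 1479 = 3 · 17 · 29; the largest prime factor is 29.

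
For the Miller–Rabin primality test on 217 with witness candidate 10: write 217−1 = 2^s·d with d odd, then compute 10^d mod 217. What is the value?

97

217 − 1 = 216 = 2^3 · 27, so d = 27.
10^1 ≡ 10 (mod 217)
10^2 ≡ 10^2 = 100 ≡ 100 (mod 217)
10^4 ≡ 100^2 = 10000 ≡ 18 (mod 217)
10^8 ≡ 18^2 = 324 ≡ 107 (mod 217)
10^16 ≡ 107^2 = 11449 ≡ 165 (mod 217)
27 = 16 + 8 + 2 + 1 in binary powers of 2.
So 10^27 ≡ 165 · 107 · 100 · 10 ≡ 97 (mod 217).
Squaring chain: 97 → 78 → 8; never reaches −1, so base 10 is a Miller–Rabin witness that 217 is composite.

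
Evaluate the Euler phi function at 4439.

4224

Factor: 4439 = 23 · 193.
φ(4439) = (23−1) · (193−1) = 22 · 192 = 4224.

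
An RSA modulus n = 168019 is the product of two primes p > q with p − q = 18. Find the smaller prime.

401

Since p = q + 18, we have 168019 = q(q + 18), so q² + 18q − 168019 = 0.
Discriminant: 18² + 4·168019 = 324 + 672076 = 672400; √672400 = 820.
q = (−18 + 820)/2 = 401, and p = q + 18 = 419.
Check: 401 · 419 = 168019.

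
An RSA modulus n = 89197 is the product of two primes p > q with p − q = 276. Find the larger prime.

467

Since p = q + 276, we have 89197 = q(q + 276), so q² + 276q − 89197 = 0.
Discriminant: 276² + 4·89197 = 76176 + 356788 = 432964; √432964 = 658.
q = (−276 + 658)/2 = 191, and p = q + 276 = 467.
Check: 191 · 467 = 89197.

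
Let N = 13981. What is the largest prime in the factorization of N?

13981 = 11 · 1271
1271 = 31 · 41
41 is prime.
So 13981 = 11 · 31 · 41; the largest prime factor is 41.

41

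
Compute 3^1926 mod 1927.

237

3^1 ≡ 3 (mod 1927)
3^2 ≡ 3^2 = 9 ≡ 9 (mod 1927)
3^4 ≡ 9^2 = 81 ≡ 81 (mod 1927)
3^8 ≡ 81^2 = 6561 ≡ 780 (mod 1927)
3^16 ≡ 780^2 = 608400 ≡ 1395 (mod 1927)
3^32 ≡ 1395^2 = 1946025 ≡ 1682 (mod 1927)
3^64 ≡ 1682^2 = 2829124 ≡ 288 (mod 1927)
3^128 ≡ 288^2 = 82944 ≡ 83 (mod 1927)
3^256 ≡ 83^2 = 6889 ≡ 1108 (mod 1927)
3^512 ≡ 1108^2 = 1227664 ≡ 165 (mod 1927)
3^1024 ≡ 165^2 = 27225 ≡ 247 (mod 1927)
1926 = 1024 + 512 + 256 + 128 + 4 + 2 in binary powers of 2.
So 3^1926 ≡ 247 · 165 · 1108 · 83 · 81 · 9 ≡ 237 (mod 1927).
Since 237 ≠ 1, base 3 is a Fermat witness: 1927 is composite.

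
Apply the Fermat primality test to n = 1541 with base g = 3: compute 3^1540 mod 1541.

1

3^1 ≡ 3 (mod 1541)
3^2 ≡ 3^2 = 9 ≡ 9 (mod 1541)
3^4 ≡ 9^2 = 81 ≡ 81 (mod 1541)
3^8 ≡ 81^2 = 6561 ≡ 397 (mod 1541)
3^16 ≡ 397^2 = 157609 ≡ 427 (mod 1541)
3^32 ≡ 427^2 = 182329 ≡ 491 (mod 1541)
3^64 ≡ 491^2 = 241081 ≡ 685 (mod 1541)
3^128 ≡ 685^2 = 469225 ≡ 761 (mod 1541)
3^256 ≡ 761^2 = 579121 ≡ 1246 (mod 1541)
3^512 ≡ 1246^2 = 1552516 ≡ 729 (mod 1541)
3^1024 ≡ 729^2 = 531441 ≡ 1337 (mod 1541)
1540 = 1024 + 512 + 4 in binary powers of 2.
So 3^1540 ≡ 1337 · 729 · 81 ≡ 1 (mod 1541).
Since the result is 1, base 3 gives no evidence that 1541 is composite.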